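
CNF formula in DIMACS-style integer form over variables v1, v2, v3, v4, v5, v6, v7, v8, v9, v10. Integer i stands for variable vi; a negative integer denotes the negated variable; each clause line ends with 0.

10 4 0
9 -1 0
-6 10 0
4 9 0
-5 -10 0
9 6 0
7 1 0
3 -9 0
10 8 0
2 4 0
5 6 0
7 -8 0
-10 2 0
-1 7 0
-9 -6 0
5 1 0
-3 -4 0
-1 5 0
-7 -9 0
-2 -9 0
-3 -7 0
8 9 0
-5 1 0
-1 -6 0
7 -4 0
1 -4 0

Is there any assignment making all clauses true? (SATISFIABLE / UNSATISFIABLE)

UNSATISFIABLE

v1 = True:
  propagation gives v9=True, v3=True, v7=True; an empty clause results — contradiction.
v1 = False:
  propagation gives v7=True, v5=True; an empty clause results — contradiction.
Every branch closes, so no satisfying assignment exists.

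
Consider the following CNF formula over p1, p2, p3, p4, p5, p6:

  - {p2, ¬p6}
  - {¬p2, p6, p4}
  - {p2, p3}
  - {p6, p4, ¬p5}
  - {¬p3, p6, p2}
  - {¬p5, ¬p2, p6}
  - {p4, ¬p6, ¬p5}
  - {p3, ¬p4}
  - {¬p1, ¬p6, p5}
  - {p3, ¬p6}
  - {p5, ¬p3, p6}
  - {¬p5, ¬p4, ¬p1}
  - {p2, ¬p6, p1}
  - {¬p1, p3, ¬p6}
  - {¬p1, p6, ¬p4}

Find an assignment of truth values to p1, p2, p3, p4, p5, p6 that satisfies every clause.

p1 = False, p2 = True, p3 = True, p4 = False, p5 = False, p6 = True

Set p1 = False and propagate.
Try p2 = True.
For the remaining variables, p3 = True, p4 = False, p5 = False, p6 = True works.
Every clause has at least one true literal under this assignment.
Check each clause:
  1. {p2, ¬p6} — p2 is true.
  2. {¬p2, p6, p4} — p6 is true.
  3. {p3, p2} — p2 is true.
  4. {¬p5, p6, p4} — ¬p5 is true.
  5. {p6, p2, ¬p3} — p2 is true.
  6. {¬p5, ¬p2, p6} — ¬p5 is true.
  7. {p4, ¬p5, ¬p6} — ¬p5 is true.
  8. {¬p4, p3} — p3 is true.
  9. {¬p1, p5, ¬p6} — ¬p1 is true.
  10. {p3, ¬p6} — p3 is true.
  11. {p5, p6, ¬p3} — p6 is true.
  12. {¬p1, ¬p5, ¬p4} — ¬p5 is true.
  13. {p2, ¬p6, p1} — p2 is true.
  14. {¬p1, ¬p6, p3} — p3 is true.
  15. {¬p4, ¬p1, p6} — ¬p4 is true.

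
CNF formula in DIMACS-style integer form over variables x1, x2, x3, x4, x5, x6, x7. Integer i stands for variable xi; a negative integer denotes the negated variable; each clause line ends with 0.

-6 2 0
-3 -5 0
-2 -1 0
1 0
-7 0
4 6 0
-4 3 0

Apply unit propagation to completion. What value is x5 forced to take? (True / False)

False

Unit clause (x1) sets x1 = True.
(~x1 \/ ~x2): since x1 = True, the clause reduces to (~x2). x2 = False.
(~x6 \/ x2): since x2 = False, the clause reduces to (~x6). x6 = False.
(~x7) is a unit clause: x7 = False.
In (x6 \/ x4), x6 is now false; x4 must hold, so x4 = True.
(x3 \/ ~x4): since x4 = True, the clause reduces to (x3). x3 = True.
From (~x5 \/ ~x3) and x3 = True: x5 = False.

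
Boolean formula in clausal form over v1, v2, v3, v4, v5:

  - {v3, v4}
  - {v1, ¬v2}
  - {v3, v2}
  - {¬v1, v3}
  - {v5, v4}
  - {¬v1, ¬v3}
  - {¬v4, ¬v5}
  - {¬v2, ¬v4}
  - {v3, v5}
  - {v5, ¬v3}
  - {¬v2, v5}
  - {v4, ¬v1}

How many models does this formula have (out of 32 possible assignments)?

1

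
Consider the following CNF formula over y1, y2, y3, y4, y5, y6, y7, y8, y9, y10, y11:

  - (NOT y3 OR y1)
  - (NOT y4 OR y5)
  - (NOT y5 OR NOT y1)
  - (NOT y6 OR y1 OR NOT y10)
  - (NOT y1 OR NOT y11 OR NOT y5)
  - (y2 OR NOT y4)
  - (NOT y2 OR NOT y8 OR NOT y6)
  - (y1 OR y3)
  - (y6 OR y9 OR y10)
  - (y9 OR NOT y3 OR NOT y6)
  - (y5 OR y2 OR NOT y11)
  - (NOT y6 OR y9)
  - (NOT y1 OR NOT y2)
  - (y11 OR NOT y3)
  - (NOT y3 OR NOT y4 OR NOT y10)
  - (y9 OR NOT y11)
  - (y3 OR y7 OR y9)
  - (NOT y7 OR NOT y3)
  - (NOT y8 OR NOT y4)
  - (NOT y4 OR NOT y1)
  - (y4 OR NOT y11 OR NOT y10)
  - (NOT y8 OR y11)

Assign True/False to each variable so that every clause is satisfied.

y1 = True, y2 = False, y3 = False, y4 = False, y5 = False, y6 = True, y7 = True, y8 = False, y9 = True, y10 = False, y11 = False

Pure literal: y8 appears only negated; assign y8 = False.
Pure literal: y9 appears only positively; assign y9 = True.
Branch on y1: take y1 = True.
  then y5 is forced to False.
  then y4 is forced to False.
  then y2 is forced to False.
  then y11 is forced to False.
  then y3 is forced to False.
y6, y7, y10 are now unconstrained; take y6 = True, y7 = True, y10 = False.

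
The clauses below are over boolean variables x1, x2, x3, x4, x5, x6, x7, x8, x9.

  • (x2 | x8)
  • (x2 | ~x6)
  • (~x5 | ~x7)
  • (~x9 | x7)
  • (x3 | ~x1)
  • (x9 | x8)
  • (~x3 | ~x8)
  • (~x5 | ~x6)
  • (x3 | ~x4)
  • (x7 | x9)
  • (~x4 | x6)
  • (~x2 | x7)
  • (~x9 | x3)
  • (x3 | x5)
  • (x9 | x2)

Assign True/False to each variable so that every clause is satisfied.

Try x1 = True.
  then x3 is forced to True.
  then x8 is forced to False.
  then x2 is forced to True.
  then x9 is forced to True.
  then x7 is forced to True.
  then x5 is forced to False.
For the remaining variables, x4 = True, x6 = True works.

x1 = 1, x2 = 1, x3 = 1, x4 = 1, x5 = 0, x6 = 1, x7 = 1, x8 = 0, x9 = 1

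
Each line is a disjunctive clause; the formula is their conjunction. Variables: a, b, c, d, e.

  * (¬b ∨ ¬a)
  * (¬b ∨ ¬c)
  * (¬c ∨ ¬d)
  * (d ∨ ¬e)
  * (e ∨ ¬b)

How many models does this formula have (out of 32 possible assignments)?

9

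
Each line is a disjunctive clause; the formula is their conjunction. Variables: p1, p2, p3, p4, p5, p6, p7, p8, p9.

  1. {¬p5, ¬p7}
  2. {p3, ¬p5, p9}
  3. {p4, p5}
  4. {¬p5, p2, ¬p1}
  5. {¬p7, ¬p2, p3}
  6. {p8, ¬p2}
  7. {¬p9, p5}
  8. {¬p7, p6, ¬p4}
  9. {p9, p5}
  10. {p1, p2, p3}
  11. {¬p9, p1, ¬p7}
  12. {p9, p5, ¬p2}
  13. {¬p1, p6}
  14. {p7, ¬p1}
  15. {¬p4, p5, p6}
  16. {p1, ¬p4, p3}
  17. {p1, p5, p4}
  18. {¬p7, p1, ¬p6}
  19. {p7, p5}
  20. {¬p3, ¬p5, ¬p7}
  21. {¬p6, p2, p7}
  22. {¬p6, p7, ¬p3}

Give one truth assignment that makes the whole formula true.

p1=False  p2=False  p3=True  p4=True  p5=True  p6=False  p7=False  p8=True  p9=True

Check each clause:
  1. {¬p5, ¬p7} — ¬p7 is true.
  2. {p3, p9, ¬p5} — p9 is true.
  3. {p4, p5} — p4 is true.
  4. {p2, ¬p5, ¬p1} — ¬p1 is true.
  5. {¬p7, ¬p2, p3} — ¬p7 is true.
  6. {p8, ¬p2} — p8 is true.
  7. {p5, ¬p9} — p5 is true.
  8. {p6, ¬p7, ¬p4} — ¬p7 is true.
  9. {p9, p5} — p9 is true.
  10. {p1, p3, p2} — p3 is true.
  11. {p1, ¬p7, ¬p9} — ¬p7 is true.
  12. {p5, ¬p2, p9} — p9 is true.
  13. {¬p1, p6} — ¬p1 is true.
  14. {¬p1, p7} — ¬p1 is true.
  15. {¬p4, p5, p6} — p5 is true.
  16. {p1, p3, ¬p4} — p3 is true.
  17. {p1, p5, p4} — p4 is true.
  18. {¬p6, p1, ¬p7} — ¬p7 is true.
  19. {p5, p7} — p5 is true.
  20. {¬p5, ¬p7, ¬p3} — ¬p7 is true.
  21. {¬p6, p2, p7} — ¬p6 is true.
  22. {p7, ¬p6, ¬p3} — ¬p6 is true.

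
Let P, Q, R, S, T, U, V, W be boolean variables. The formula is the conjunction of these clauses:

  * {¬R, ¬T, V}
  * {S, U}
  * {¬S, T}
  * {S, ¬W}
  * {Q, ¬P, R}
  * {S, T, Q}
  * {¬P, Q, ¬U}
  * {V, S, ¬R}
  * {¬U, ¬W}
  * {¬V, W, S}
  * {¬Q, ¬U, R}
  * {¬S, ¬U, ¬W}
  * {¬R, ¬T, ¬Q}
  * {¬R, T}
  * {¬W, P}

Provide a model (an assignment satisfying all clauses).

P=F  Q=F  R=F  S=T  T=T  U=F  V=F  W=F

Check each clause:
  1. {¬R, ¬T, V} — ¬R is true.
  2. {U, S} — S is true.
  3. {¬S, T} — T is true.
  4. {¬W, S} — ¬W is true.
  5. {Q, ¬P, R} — ¬P is true.
  6. {T, Q, S} — S is true.
  7. {¬U, Q, ¬P} — ¬U is true.
  8. {V, ¬R, S} — S is true.
  9. {¬W, ¬U} — ¬W is true.
  10. {W, ¬V, S} — ¬V is true.
  11. {¬Q, R, ¬U} — ¬U is true.
  12. {¬S, ¬U, ¬W} — ¬W is true.
  13. {¬Q, ¬T, ¬R} — ¬R is true.
  14. {¬R, T} — T is true.
  15. {P, ¬W} — ¬W is true.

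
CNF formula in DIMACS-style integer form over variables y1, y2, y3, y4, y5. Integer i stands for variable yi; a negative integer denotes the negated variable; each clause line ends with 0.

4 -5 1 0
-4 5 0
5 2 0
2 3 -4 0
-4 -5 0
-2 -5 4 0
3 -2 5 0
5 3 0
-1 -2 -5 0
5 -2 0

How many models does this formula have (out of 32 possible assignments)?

2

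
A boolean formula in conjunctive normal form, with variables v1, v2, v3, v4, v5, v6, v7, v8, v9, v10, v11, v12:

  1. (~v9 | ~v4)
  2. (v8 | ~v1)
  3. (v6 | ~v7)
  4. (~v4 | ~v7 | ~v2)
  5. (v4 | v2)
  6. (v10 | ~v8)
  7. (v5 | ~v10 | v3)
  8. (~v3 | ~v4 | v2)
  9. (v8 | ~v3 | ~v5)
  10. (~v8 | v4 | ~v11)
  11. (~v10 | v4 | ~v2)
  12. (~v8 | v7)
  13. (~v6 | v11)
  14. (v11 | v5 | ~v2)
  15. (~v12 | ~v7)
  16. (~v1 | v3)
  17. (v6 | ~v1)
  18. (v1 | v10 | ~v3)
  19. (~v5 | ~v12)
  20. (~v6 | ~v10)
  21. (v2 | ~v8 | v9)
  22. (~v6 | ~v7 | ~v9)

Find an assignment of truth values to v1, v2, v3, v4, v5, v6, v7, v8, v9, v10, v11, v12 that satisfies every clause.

v1=0, v2=1, v3=0, v4=1, v5=0, v6=1, v7=0, v8=0, v9=0, v10=0, v11=1, v12=0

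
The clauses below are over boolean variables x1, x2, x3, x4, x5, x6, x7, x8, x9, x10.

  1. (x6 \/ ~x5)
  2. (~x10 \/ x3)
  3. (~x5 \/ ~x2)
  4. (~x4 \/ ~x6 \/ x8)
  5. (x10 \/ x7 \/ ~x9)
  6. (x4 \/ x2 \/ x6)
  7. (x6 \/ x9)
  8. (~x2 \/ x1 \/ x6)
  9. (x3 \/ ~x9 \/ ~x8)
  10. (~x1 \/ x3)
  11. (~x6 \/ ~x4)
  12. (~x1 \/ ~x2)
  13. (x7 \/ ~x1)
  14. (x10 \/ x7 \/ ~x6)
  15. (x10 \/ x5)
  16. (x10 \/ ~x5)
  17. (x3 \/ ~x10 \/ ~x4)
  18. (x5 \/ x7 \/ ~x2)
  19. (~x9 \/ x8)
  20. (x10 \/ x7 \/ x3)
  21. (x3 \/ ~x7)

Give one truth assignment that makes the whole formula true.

x1 = F, x2 = F, x3 = T, x4 = F, x5 = T, x6 = T, x7 = F, x8 = T, x9 = F, x10 = T

Pure literal: x3 appears only positively; assign x3 = True.
Branch on x1: take x1 = False.
Set x2 = False and propagate.
For the remaining variables, x4 = False, x5 = True, x6 = True, x7 = False, x8 = True, x9 = False, x10 = True works.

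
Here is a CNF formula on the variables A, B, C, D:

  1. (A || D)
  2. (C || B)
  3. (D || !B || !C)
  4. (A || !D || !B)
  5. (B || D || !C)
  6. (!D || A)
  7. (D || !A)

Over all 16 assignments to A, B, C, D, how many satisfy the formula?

The models are:
  A=1 B=0 C=1 D=1
  A=1 B=1 C=0 D=1
  A=1 B=1 C=1 D=1
Count: 3.

3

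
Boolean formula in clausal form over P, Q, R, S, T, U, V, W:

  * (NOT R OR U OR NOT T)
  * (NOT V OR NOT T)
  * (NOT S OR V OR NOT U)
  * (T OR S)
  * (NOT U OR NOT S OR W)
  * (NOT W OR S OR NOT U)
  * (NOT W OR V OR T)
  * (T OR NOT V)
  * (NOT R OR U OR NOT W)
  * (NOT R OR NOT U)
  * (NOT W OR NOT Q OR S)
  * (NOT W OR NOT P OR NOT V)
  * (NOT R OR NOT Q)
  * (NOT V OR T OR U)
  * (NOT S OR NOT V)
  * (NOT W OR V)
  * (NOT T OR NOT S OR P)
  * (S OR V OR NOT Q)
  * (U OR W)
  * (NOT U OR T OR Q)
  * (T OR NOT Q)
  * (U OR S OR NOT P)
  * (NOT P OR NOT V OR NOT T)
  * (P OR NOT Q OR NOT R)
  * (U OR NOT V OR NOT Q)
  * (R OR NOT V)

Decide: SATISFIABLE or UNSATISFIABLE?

SATISFIABLE

Try P = True.
Set Q = False and propagate.
Branch on R: take R = False.
  then V is forced to False.
  then W is forced to False.
  then U is forced to True.
  then S is forced to False.
  then T is forced to True.
Every clause has at least one true literal under this assignment.
So P = T, Q = F, R = F, S = F, T = T, U = T, V = F, W = F is a satisfying assignment.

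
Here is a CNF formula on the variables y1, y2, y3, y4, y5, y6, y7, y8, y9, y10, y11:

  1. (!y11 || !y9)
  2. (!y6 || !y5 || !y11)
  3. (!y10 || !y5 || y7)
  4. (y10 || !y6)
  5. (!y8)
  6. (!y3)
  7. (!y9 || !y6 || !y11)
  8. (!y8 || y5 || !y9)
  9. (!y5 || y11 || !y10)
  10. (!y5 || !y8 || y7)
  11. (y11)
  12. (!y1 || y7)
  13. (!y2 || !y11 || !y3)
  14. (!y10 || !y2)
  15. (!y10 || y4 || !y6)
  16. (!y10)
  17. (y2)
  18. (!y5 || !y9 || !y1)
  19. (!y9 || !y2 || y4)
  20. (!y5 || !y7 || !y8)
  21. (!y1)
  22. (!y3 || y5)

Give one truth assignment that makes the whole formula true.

y1 = False, y2 = True, y3 = False, y4 = False, y5 = False, y6 = False, y7 = True, y8 = False, y9 = False, y10 = False, y11 = True

(!y8) is a unit clause, so y8 = False.
(!y3) is a unit clause, so y3 = False.
Unit propagation: (y11) forces y11 = True.
The clause (!y9) is unit: y9 must be False.
The clause (!y10) is unit: y10 must be False.
The clause (!y6) is unit: y6 must be False.
The clause (y2) is unit: y2 must be True.
The clause (!y1) is unit: y1 must be False.
y4, y5, y7 are now unconstrained; take y4 = False, y5 = False, y7 = True.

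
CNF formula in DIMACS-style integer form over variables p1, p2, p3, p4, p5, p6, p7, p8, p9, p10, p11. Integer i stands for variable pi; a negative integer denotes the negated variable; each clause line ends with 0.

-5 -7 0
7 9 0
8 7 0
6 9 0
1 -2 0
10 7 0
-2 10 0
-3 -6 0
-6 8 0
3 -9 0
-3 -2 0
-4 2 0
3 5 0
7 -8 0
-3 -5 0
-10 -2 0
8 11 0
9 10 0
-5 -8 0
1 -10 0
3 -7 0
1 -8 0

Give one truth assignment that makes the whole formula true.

p1=0, p2=0, p3=1, p4=0, p5=0, p6=0, p7=1, p8=0, p9=1, p10=0, p11=1

Check each clause:
  1. (¬p5 ∨ ¬p7) — ¬p5 is true.
  2. (p9 ∨ p7) — p9 is true.
  3. (p7 ∨ p8) — p7 is true.
  4. (p6 ∨ p9) — p9 is true.
  5. (p1 ∨ ¬p2) — ¬p2 is true.
  6. (p7 ∨ p10) — p7 is true.
  7. (p10 ∨ ¬p2) — ¬p2 is true.
  8. (¬p3 ∨ ¬p6) — ¬p6 is true.
  9. (¬p6 ∨ p8) — ¬p6 is true.
  10. (¬p9 ∨ p3) — p3 is true.
  11. (¬p2 ∨ ¬p3) — ¬p2 is true.
  12. (¬p4 ∨ p2) — ¬p4 is true.
  13. (p3 ∨ p5) — p3 is true.
  14. (¬p8 ∨ p7) — ¬p8 is true.
  15. (¬p3 ∨ ¬p5) — ¬p5 is true.
  16. (¬p10 ∨ ¬p2) — ¬p10 is true.
  17. (p11 ∨ p8) — p11 is true.
  18. (p9 ∨ p10) — p9 is true.
  19. (¬p5 ∨ ¬p8) — ¬p8 is true.
  20. (¬p10 ∨ p1) — ¬p10 is true.
  21. (¬p7 ∨ p3) — p3 is true.
  22. (¬p8 ∨ p1) — ¬p8 is true.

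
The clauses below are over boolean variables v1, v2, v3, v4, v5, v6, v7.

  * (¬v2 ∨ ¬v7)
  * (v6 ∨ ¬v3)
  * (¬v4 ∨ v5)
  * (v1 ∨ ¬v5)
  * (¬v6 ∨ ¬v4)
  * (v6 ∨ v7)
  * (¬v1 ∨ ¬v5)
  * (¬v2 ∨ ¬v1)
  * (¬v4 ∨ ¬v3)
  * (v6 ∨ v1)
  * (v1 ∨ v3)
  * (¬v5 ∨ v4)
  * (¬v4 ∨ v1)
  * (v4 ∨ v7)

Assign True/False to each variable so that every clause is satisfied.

Pure literal: v2 appears only negated; assign v2 = False.
Try v1 = True.
  then v5 is forced to False.
  then v4 is forced to False.
  then v7 is forced to True.
The remaining clauses are satisfied by v3 = False, v6 = False.

v1=T, v2=F, v3=F, v4=F, v5=F, v6=F, v7=T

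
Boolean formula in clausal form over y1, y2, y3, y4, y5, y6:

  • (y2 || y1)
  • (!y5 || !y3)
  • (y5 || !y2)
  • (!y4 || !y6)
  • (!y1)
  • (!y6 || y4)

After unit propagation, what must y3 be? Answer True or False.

(!y1) is a unit clause: y1 = False.
In (y2 || y1), y1 is now false; y2 must hold, so y2 = True.
In (y5 || !y2), !y2 is now false; y5 must hold, so y5 = True.
In (!y5 || !y3), !y5 is now false; !y3 must hold, so y3 = False.

False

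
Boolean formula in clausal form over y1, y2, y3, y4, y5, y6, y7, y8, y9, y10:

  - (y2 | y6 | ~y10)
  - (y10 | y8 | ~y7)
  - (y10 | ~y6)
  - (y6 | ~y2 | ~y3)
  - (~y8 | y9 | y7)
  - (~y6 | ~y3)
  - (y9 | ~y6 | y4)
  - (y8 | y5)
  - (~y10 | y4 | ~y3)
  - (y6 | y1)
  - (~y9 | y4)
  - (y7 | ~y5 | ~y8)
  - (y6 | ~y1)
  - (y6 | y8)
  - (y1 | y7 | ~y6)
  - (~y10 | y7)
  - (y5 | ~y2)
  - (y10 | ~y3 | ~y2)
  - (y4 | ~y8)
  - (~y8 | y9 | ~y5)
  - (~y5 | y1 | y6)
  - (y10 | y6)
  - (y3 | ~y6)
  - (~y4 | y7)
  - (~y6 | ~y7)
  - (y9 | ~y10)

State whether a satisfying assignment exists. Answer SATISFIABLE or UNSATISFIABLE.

UNSATISFIABLE

y6 = True:
  propagation gives y10=True, y3=False; an empty clause results — contradiction.
y6 = False:
  propagation gives y1=True; an empty clause results — contradiction.
Every branch closes, so no satisfying assignment exists.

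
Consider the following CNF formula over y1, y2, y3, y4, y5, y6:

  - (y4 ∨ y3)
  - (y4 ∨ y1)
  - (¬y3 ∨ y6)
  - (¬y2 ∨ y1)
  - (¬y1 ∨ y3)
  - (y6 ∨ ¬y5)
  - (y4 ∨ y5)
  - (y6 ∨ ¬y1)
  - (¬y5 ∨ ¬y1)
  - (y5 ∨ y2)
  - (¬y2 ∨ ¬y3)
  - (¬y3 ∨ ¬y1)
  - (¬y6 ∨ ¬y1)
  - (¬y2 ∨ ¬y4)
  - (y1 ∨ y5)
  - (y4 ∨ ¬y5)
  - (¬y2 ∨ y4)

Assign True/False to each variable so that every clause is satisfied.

y1=F, y2=F, y3=F, y4=T, y5=T, y6=T

Branch on y1: take y1 = False.
  then y4 is forced to True.
  then y2 is forced to False.
  then y5 is forced to True.
  then y6 is forced to True.
y3 is now unconstrained; take y3 = False.
Every clause has at least one true literal under this assignment.
Check each clause:
  1. (y3 ∨ y4) — y4 is true.
  2. (y4 ∨ y1) — y4 is true.
  3. (¬y3 ∨ y6) — ¬y3 is true.
  4. (¬y2 ∨ y1) — ¬y2 is true.
  5. (y3 ∨ ¬y1) — ¬y1 is true.
  6. (y6 ∨ ¬y5) — y6 is true.
  7. (y5 ∨ y4) — y4 is true.
  8. (y6 ∨ ¬y1) — y6 is true.
  9. (¬y5 ∨ ¬y1) — ¬y1 is true.
  10. (y5 ∨ y2) — y5 is true.
  11. (¬y3 ∨ ¬y2) — ¬y3 is true.
  12. (¬y1 ∨ ¬y3) — ¬y3 is true.
  13. (¬y6 ∨ ¬y1) — ¬y1 is true.
  14. (¬y2 ∨ ¬y4) — ¬y2 is true.
  15. (y5 ∨ y1) — y5 is true.
  16. (¬y5 ∨ y4) — y4 is true.
  17. (¬y2 ∨ y4) — y4 is true.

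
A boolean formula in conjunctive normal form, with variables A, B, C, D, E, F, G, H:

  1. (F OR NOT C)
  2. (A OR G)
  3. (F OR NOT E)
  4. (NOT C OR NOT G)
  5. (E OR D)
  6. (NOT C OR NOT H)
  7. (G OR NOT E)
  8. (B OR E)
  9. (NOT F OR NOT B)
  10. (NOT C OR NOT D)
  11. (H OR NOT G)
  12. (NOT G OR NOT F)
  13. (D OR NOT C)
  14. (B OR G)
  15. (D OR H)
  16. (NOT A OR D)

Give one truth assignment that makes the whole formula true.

A=True, B=True, C=False, D=True, E=False, F=False, G=False, H=False

Check each clause:
  1. (NOT C OR F) — NOT C is true.
  2. (G OR A) — A is true.
  3. (NOT E OR F) — NOT E is true.
  4. (NOT C OR NOT G) — NOT G is true.
  5. (D OR E) — D is true.
  6. (NOT C OR NOT H) — NOT H is true.
  7. (NOT E OR G) — NOT E is true.
  8. (E OR B) — B is true.
  9. (NOT B OR NOT F) — NOT F is true.
  10. (NOT D OR NOT C) — NOT C is true.
  11. (H OR NOT G) — NOT G is true.
  12. (NOT G OR NOT F) — NOT G is true.
  13. (NOT C OR D) — D is true.
  14. (G OR B) — B is true.
  15. (D OR H) — D is true.
  16. (NOT A OR D) — D is true.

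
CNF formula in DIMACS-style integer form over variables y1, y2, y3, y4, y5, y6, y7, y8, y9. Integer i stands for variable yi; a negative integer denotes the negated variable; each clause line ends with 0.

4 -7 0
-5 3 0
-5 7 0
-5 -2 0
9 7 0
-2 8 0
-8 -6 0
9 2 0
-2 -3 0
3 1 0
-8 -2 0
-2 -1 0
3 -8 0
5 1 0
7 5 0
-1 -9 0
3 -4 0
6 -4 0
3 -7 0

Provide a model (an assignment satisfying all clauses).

Set y1 = False and propagate.
  then y3 is forced to True.
  then y2 is forced to False.
  then y9 is forced to True.
  then y5 is forced to True.
  then y7 is forced to True.
  then y4 is forced to True.
  then y6 is forced to True.
  then y8 is forced to False.

y1=F, y2=F, y3=T, y4=T, y5=T, y6=T, y7=T, y8=F, y9=T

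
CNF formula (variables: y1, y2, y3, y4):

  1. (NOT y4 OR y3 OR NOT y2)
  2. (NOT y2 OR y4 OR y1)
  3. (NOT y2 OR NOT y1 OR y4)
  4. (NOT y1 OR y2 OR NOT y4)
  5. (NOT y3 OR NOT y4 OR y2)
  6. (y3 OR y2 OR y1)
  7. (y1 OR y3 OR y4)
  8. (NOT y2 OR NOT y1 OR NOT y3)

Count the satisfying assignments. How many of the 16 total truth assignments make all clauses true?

4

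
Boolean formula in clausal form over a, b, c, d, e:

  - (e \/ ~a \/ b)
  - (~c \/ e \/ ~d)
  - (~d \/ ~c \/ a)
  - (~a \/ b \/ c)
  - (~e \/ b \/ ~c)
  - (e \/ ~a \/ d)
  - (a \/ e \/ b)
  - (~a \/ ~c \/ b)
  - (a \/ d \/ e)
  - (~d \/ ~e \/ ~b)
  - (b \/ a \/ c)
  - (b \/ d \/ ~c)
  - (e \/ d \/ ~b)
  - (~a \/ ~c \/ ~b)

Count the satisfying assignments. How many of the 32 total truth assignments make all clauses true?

5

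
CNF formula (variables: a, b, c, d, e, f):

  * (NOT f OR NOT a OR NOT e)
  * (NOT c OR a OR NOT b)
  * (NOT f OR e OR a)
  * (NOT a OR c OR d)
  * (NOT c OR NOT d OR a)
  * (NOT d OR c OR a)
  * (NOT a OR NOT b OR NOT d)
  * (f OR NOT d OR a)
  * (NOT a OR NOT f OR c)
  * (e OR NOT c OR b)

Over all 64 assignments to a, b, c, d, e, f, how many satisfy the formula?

15

Case analysis on a and c:
  a=1, c=1: 5 of the 16 assignments to (b,d,e,f) work.
  a=1, c=0: remaining (b,d,e,f) ∈ {(0,1,0,0); (0,1,1,0)} — 2.
  a=0, c=1: remaining (b,d,e,f) ∈ {(0,0,1,0); (0,0,1,1)} — 2.
  a=0, c=0: b free; 3 ways for (d,e,f) × 2^1 = 6.
Total: 5 + 2 + 2 + 6 = 15.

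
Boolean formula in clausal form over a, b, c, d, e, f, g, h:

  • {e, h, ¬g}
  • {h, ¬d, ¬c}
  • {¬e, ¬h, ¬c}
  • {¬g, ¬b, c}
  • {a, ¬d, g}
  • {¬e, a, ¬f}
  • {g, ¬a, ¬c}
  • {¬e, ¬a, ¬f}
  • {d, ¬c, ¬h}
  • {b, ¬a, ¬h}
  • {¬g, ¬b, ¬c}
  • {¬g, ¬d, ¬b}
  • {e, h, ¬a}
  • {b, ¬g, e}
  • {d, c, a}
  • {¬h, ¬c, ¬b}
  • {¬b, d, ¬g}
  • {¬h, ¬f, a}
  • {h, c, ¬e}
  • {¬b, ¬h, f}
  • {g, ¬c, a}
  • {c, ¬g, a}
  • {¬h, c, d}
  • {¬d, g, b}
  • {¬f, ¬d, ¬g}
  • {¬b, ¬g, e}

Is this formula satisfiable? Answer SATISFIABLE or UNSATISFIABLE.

SATISFIABLE

Set a = False and propagate.
The remaining clauses are satisfied by b = False, c = True, d = False, e = True, f = False, g = True, h = False.
Every clause has at least one true literal under this assignment.
So a=False, b=False, c=True, d=False, e=True, f=False, g=True, h=False is a satisfying assignment.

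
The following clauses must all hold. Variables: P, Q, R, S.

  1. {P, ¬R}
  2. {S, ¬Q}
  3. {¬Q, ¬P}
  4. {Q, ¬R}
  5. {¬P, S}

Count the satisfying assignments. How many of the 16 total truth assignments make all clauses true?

The models are:
  P=F Q=F R=F S=F
  P=F Q=F R=F S=T
  P=F Q=T R=F S=T
  P=T Q=F R=F S=T
Count: 4.

4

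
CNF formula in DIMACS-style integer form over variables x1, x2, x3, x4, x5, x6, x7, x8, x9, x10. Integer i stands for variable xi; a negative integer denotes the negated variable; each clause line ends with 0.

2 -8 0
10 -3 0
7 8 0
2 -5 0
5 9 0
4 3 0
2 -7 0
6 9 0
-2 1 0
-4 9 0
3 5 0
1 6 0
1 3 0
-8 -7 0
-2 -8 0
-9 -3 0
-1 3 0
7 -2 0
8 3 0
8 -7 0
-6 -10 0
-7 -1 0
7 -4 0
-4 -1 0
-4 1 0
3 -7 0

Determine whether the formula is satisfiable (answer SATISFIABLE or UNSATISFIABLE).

x3 = True:
  propagation gives x10=True, x9=False, x5=True, x2=True; an empty clause results — contradiction.
x3 = False:
  propagation gives x4=True, x9=True, x5=True, x2=True; an empty clause results — contradiction.
Every branch closes, so no satisfying assignment exists.

UNSATISFIABLE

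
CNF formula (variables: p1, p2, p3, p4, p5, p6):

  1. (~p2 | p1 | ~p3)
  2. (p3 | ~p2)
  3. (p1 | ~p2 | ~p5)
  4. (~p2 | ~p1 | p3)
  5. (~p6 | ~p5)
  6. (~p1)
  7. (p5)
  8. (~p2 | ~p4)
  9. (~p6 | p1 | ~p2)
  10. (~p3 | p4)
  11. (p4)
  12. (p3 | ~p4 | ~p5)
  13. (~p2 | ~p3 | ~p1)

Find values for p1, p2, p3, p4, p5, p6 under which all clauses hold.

p1=False  p2=False  p3=True  p4=True  p5=True  p6=False

The clause (~p1) is unit: p1 must be False.
Unit propagation: (p5) forces p5 = True.
Unit propagation: (~p2) forces p2 = False.
Unit propagation: (~p6) forces p6 = False.
(p4) is a unit clause, so p4 = True.
The clause (p3) is unit: p3 must be True.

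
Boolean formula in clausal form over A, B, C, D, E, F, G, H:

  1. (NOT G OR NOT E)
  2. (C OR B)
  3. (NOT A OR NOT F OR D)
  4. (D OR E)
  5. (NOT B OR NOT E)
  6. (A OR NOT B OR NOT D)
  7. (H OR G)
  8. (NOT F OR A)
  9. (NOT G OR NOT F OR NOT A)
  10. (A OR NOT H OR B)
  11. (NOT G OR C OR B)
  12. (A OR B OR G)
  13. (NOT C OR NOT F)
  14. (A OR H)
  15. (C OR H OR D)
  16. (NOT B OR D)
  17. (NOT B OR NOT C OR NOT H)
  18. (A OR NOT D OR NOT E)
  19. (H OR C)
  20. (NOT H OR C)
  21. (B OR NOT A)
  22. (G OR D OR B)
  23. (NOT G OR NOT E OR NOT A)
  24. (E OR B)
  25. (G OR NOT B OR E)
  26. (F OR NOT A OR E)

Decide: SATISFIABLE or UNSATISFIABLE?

B = True:
  propagation gives E=False, D=True, A=True, G=True; an empty clause results — contradiction.
B = False:
  propagation gives C=True, F=False, A=False, H=False; an empty clause results — contradiction.
Every branch closes, so no satisfying assignment exists.

UNSATISFIABLE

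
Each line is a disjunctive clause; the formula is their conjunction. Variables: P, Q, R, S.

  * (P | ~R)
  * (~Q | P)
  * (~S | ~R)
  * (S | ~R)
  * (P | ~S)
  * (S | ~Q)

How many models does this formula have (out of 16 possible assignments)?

4

The models are:
  P=0 Q=0 R=0 S=0
  P=1 Q=0 R=0 S=0
  P=1 Q=0 R=0 S=1
  P=1 Q=1 R=0 S=1
That's 4 in total.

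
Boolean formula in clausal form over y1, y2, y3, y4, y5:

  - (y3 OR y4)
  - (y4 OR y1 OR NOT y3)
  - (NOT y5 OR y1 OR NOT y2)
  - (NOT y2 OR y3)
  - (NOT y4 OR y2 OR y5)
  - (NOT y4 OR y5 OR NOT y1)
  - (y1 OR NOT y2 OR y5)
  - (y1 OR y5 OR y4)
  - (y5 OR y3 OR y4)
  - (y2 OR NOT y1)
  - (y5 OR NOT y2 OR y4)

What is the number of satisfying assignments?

4

The models are:
  y1=0 y2=0 y3=0 y4=1 y5=1
  y1=0 y2=0 y3=1 y4=1 y5=1
  y1=1 y2=1 y3=1 y4=0 y5=1
  y1=1 y2=1 y3=1 y4=1 y5=1
That's 4 in total.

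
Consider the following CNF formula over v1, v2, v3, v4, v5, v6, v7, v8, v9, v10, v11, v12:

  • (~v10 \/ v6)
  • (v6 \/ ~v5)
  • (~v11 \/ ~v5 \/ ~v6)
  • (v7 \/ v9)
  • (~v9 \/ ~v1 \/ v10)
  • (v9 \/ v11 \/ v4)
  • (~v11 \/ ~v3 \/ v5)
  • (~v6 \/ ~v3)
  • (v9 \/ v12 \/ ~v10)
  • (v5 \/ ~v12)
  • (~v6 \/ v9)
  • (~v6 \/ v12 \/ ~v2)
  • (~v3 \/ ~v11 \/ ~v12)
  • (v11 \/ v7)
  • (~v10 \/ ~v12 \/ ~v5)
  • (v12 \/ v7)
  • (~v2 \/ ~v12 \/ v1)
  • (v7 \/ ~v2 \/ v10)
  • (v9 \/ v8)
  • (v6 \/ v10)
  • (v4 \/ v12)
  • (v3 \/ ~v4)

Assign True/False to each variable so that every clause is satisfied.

v1 = F, v2 = F, v3 = F, v4 = F, v5 = T, v6 = T, v7 = T, v8 = T, v9 = T, v10 = F, v11 = F, v12 = T

Check each clause:
  1. (v6 \/ ~v10) — v6 is true.
  2. (v6 \/ ~v5) — v6 is true.
  3. (~v5 \/ ~v11 \/ ~v6) — ~v11 is true.
  4. (v9 \/ v7) — v9 is true.
  5. (~v9 \/ v10 \/ ~v1) — ~v1 is true.
  6. (v11 \/ v4 \/ v9) — v9 is true.
  7. (v5 \/ ~v11 \/ ~v3) — ~v11 is true.
  8. (~v3 \/ ~v6) — ~v3 is true.
  9. (v12 \/ v9 \/ ~v10) — v9 is true.
  10. (v5 \/ ~v12) — v5 is true.
  11. (v9 \/ ~v6) — v9 is true.
  12. (~v6 \/ v12 \/ ~v2) — v12 is true.
  13. (~v3 \/ ~v11 \/ ~v12) — ~v3 is true.
  14. (v11 \/ v7) — v7 is true.
  15. (~v10 \/ ~v5 \/ ~v12) — ~v10 is true.
  16. (v7 \/ v12) — v12 is true.
  17. (~v2 \/ v1 \/ ~v12) — ~v2 is true.
  18. (v10 \/ ~v2 \/ v7) — ~v2 is true.
  19. (v9 \/ v8) — v8 is true.
  20. (v10 \/ v6) — v6 is true.
  21. (v12 \/ v4) — v12 is true.
  22. (~v4 \/ v3) — ~v4 is true.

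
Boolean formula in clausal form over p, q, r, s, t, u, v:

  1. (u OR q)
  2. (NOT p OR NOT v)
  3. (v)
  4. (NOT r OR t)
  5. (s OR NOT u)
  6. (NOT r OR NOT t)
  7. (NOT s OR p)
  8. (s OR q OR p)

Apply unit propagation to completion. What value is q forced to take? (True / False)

True

Unit clause (v) sets v = True.
From (NOT p OR NOT v) and v = True: p = False.
(NOT s OR p) with p = False leaves only NOT s, so s = False.
(s OR NOT u): since s = False, the clause reduces to (NOT u). u = False.
(q OR u) with u = False leaves only q, so q = True.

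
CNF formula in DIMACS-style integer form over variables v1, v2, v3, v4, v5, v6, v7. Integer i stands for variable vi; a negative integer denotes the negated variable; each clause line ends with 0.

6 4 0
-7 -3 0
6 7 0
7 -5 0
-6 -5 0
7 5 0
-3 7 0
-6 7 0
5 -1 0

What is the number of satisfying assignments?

Case analysis on v7 and v5:
  v7=T, v5=T: remaining (v1,v2,v3,v4,v6) ∈ {(F,F,F,T,F); (F,T,F,T,F); (T,F,F,T,F); (T,T,F,T,F)} — 4.
  v7=T, v5=F: v2 free; 3 ways for (v1,v3,v4,v6) × 2^1 = 6.
  v7=F, v5=T: a clause becomes empty — 0.
  v7=F, v5=F: a clause becomes empty — 0.
Total: 4 + 6 + 0 + 0 = 10.

10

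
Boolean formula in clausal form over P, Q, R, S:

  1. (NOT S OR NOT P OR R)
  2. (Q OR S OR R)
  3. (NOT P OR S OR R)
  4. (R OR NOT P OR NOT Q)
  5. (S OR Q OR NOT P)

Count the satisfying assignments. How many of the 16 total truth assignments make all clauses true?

Case analysis on P and R:
  P=T, R=T: remaining (Q,S) ∈ {(F,T); (T,F); (T,T)} — 3.
  P=T, R=F: a clause becomes empty — 0.
  P=F, R=T: remaining (Q,S) ∈ {(F,F); (F,T); (T,F); (T,T)} — 4.
  P=F, R=F: remaining (Q,S) ∈ {(F,T); (T,F); (T,T)} — 3.
Total: 3 + 0 + 4 + 3 = 10.

10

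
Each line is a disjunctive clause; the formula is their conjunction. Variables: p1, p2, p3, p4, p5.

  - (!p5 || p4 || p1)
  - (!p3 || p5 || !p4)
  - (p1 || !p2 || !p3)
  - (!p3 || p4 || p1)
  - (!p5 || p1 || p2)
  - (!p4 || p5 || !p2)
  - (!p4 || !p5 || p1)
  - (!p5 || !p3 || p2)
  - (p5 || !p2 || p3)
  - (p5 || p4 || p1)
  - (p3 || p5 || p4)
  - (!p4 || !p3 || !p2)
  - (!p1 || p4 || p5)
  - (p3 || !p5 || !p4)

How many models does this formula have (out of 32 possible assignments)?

5

Satisfying assignments:
  p1=0 p2=0 p3=0 p4=1 p5=0
  p1=1 p2=0 p3=0 p4=0 p5=1
  p1=1 p2=0 p3=0 p4=1 p5=0
  p1=1 p2=1 p3=0 p4=0 p5=1
  p1=1 p2=1 p3=1 p4=0 p5=1
Count: 5.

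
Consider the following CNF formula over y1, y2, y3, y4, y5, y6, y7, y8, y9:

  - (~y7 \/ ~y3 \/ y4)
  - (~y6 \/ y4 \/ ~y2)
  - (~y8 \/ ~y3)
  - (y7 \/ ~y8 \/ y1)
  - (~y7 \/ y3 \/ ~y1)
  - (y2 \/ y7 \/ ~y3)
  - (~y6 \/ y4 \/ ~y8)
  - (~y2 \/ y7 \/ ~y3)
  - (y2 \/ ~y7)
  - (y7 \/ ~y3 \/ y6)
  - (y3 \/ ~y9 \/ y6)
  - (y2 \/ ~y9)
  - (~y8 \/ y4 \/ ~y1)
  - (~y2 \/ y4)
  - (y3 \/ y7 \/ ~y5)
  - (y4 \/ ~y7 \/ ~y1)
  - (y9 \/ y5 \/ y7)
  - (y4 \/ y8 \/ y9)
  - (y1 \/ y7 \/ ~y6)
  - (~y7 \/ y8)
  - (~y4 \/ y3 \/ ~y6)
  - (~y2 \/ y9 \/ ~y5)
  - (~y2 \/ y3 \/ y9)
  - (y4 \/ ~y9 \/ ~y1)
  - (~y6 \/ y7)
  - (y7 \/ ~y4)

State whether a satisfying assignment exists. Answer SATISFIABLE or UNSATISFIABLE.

UNSATISFIABLE

y7 = True:
  propagation gives y2=True, y4=True, y8=True, y3=False; an empty clause results — contradiction.
y7 = False:
  propagation gives y6=False, y3=False, y9=False, y5=False; an empty clause results — contradiction.
Every branch closes, so no satisfying assignment exists.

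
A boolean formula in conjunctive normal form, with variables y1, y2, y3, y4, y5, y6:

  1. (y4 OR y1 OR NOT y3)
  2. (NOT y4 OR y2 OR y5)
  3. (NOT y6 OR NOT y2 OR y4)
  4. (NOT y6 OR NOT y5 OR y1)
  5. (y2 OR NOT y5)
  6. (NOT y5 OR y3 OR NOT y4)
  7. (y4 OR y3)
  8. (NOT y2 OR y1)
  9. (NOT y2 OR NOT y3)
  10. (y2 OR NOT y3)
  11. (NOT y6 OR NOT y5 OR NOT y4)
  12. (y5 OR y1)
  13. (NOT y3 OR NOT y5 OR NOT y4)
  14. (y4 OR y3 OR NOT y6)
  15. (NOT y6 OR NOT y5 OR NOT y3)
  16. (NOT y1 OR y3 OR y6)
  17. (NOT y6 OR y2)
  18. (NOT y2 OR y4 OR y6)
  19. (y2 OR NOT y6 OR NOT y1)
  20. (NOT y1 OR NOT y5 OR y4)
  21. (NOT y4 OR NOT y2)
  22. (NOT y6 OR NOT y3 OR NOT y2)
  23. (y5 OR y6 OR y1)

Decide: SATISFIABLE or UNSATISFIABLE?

y2 = True:
  propagation gives y1=True, y3=False, y4=True; an empty clause results — contradiction.
y2 = False:
  propagation gives y5=False, y4=False, y3=True; an empty clause results — contradiction.
Every branch closes, so no satisfying assignment exists.

UNSATISFIABLE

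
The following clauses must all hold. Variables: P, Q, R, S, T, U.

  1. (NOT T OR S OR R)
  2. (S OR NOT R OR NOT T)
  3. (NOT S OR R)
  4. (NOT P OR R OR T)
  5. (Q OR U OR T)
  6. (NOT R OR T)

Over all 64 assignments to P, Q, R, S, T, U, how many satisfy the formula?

11

Case analysis on R and T:
  R=1, T=1: forces S=1; P, Q, U free → 2^3 = 8.
  R=1, T=0: a clause becomes empty — 0.
  R=0, T=1: a clause becomes empty — 0.
  R=0, T=0: remaining (P,Q,S,U) ∈ {(0,0,0,1); (0,1,0,0); (0,1,0,1)} — 3.
Total: 8 + 0 + 0 + 3 = 11.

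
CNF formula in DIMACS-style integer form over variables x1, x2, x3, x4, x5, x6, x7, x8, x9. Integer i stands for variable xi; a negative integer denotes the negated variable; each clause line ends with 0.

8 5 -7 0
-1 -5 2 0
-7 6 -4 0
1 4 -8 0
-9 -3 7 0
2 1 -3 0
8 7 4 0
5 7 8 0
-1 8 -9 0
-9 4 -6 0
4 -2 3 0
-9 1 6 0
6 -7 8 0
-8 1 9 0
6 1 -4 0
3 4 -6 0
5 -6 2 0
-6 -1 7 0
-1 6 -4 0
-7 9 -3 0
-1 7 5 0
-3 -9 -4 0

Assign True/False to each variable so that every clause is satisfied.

x1=False, x2=False, x3=False, x4=True, x5=True, x6=True, x7=False, x8=True, x9=True

Check each clause:
  1. (x8 | ~x7 | x5) — x8 is true.
  2. (~x5 | ~x1 | x2) — ~x1 is true.
  3. (~x4 | ~x7 | x6) — ~x7 is true.
  4. (x4 | ~x8 | x1) — x4 is true.
  5. (~x3 | ~x9 | x7) — ~x3 is true.
  6. (x2 | x1 | ~x3) — ~x3 is true.
  7. (x7 | x8 | x4) — x8 is true.
  8. (x5 | x7 | x8) — x8 is true.
  9. (~x9 | x8 | ~x1) — x8 is true.
  10. (x4 | ~x6 | ~x9) — x4 is true.
  11. (x3 | ~x2 | x4) — x4 is true.
  12. (x1 | x6 | ~x9) — x6 is true.
  13. (~x7 | x8 | x6) — x8 is true.
  14. (x9 | ~x8 | x1) — x9 is true.
  15. (x1 | x6 | ~x4) — x6 is true.
  16. (~x6 | x4 | x3) — x4 is true.
  17. (x5 | x2 | ~x6) — x5 is true.
  18. (~x1 | ~x6 | x7) — ~x1 is true.
  19. (~x4 | ~x1 | x6) — x6 is true.
  20. (x9 | ~x7 | ~x3) — ~x7 is true.
  21. (x7 | ~x1 | x5) — x5 is true.
  22. (~x4 | ~x3 | ~x9) — ~x3 is true.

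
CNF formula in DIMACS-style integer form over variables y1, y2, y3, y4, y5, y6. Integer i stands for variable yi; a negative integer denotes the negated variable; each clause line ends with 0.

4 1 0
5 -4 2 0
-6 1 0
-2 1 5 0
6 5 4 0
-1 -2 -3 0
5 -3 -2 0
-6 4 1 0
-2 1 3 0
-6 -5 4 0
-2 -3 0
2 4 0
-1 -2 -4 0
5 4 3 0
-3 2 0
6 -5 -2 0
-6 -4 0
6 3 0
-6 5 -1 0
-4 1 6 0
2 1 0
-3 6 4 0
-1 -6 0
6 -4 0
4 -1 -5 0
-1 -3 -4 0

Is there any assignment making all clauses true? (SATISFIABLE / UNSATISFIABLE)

UNSATISFIABLE

y4 = True:
  propagation gives y6=False; an empty clause results — contradiction.
y4 = False:
  propagation gives y1=True, y2=True, y3=False, y5=True; an empty clause results — contradiction.
Every branch closes, so no satisfying assignment exists.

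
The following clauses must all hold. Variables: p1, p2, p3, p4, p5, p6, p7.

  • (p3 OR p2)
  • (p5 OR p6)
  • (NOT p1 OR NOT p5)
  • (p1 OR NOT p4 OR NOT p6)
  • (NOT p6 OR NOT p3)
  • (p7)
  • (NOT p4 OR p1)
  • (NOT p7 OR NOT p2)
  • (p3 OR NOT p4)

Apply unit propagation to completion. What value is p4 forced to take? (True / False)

(p7) stands alone — p7 = True.
In (NOT p7 OR NOT p2), NOT p7 is now false; NOT p2 must hold, so p2 = False.
In (p3 OR p2), p2 is now false; p3 must hold, so p3 = True.
In (NOT p6 OR NOT p3), NOT p3 is now false; NOT p6 must hold, so p6 = False.
(p5 OR p6) with p6 = False leaves only p5, so p5 = True.
In (NOT p1 OR NOT p5), NOT p5 is now false; NOT p1 must hold, so p1 = False.
(p1 OR NOT p4): since p1 = False, the clause reduces to (NOT p4). p4 = False.

False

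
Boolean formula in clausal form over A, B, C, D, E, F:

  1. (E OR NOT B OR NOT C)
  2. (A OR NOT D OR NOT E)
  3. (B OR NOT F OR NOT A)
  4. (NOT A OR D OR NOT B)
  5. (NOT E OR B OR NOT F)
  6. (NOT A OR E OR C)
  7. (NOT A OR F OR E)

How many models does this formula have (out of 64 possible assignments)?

Case analysis on A and E:
  A=T, E=T: C free; 4 ways for (B,D,F) × 2^1 = 8.
  A=T, E=F: a clause becomes empty — 0.
  A=F, E=T: C free; 3 ways for (B,D,F) × 2^1 = 6.
  A=F, E=F: D, F free; 3 ways for (B,C) × 2^2 = 12.
Total: 8 + 0 + 6 + 12 = 26.

26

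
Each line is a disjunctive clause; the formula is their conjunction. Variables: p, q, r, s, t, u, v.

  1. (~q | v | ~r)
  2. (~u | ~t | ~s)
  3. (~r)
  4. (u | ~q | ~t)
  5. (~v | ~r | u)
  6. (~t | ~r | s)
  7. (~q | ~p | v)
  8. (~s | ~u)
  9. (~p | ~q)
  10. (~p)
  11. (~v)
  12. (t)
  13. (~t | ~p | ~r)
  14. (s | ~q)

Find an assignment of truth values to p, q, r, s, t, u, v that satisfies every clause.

p=F, q=F, r=F, s=T, t=T, u=F, v=F

Unit propagation: (~r) forces r = False.
The clause (~p) is unit: p must be False.
(~v) is a unit clause, so v = False.
Unit propagation: (t) forces t = True.
Pure literal: q appears only negated; assign q = False.
Branch on s: take s = True.
  then u is forced to False.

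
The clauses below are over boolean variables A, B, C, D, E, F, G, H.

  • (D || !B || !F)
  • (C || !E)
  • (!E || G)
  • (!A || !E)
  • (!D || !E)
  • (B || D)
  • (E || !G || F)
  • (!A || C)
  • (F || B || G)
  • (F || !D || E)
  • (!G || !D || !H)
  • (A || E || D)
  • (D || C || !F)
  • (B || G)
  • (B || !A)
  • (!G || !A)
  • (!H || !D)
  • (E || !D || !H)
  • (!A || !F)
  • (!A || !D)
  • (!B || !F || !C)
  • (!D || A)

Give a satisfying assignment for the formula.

A=F, B=T, C=T, D=F, E=T, F=F, G=T, H=T

Set A = False and propagate.
  then D is forced to False.
  then B is forced to True.
  then F is forced to False.
  then E is forced to True.
  then C is forced to True.
  then G is forced to True.
H is now unconstrained; take H = True.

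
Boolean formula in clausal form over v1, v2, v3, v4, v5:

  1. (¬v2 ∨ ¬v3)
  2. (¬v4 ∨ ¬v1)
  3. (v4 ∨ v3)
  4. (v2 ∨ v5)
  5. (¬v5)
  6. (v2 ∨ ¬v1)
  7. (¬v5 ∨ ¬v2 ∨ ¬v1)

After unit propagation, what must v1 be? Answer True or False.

(¬v5) stands alone — v5 = False.
(v2 ∨ v5) with v5 = False leaves only v2, so v2 = True.
From (¬v2 ∨ ¬v3) and v2 = True: v3 = False.
In (v4 ∨ v3), v3 is now false; v4 must hold, so v4 = True.
From (¬v4 ∨ ¬v1) and v4 = True: v1 = False.

False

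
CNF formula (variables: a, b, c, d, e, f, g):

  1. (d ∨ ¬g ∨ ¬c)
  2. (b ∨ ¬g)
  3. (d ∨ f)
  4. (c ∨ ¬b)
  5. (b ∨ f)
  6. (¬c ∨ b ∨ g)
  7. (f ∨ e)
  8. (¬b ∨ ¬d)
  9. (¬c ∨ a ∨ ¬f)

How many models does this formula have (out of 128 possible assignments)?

10

Case analysis on b and c:
  b=1, c=1: remaining (a,d,e,f,g) ∈ {(1,0,0,1,0); (1,0,1,1,0)} — 2.
  b=1, c=0: a clause becomes empty — 0.
  b=0, c=1: a clause becomes empty — 0.
  b=0, c=0: forces f=1; g=0; a, d, e free → 2^3 = 8.
Total: 2 + 0 + 0 + 8 = 10.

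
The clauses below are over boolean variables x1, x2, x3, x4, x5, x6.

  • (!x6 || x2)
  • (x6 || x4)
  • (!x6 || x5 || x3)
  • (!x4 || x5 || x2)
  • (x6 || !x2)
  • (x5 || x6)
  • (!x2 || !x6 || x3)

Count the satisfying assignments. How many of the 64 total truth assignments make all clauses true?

Split on x6, then x2.
  x6=1, x2=1: forces x3=1; x1, x4, x5 free → 2^3 = 8.
  x6=1, x2=0: a clause becomes empty — 0.
  x6=0, x2=1: a clause becomes empty — 0.
  x6=0, x2=0: remaining (x1,x3,x4,x5) ∈ {(0,0,1,1); (0,1,1,1); (1,0,1,1); (1,1,1,1)} — 4.
Total: 8 + 0 + 0 + 4 = 12.

12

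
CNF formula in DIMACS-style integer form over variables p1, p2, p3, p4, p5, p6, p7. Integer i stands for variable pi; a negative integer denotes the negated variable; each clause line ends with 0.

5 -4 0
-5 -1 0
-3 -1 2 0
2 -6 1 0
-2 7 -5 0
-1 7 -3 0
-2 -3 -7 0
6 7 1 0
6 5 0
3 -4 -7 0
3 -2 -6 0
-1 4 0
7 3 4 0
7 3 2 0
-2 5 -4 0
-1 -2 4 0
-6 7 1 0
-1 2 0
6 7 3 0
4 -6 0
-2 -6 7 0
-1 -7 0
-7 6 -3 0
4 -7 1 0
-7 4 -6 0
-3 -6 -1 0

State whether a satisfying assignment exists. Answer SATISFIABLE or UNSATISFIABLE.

p7 = True:
  propagation gives p1=False, p4=True, p5=True, p3=True; an empty clause results — contradiction.
p7 = False:
  p1 = True:
    propagation gives p5=False, p4=False; an empty clause results — contradiction.
  p1 = False:
    propagation gives p6=True; an empty clause results — contradiction.
Every branch closes, so no satisfying assignment exists.

UNSATISFIABLE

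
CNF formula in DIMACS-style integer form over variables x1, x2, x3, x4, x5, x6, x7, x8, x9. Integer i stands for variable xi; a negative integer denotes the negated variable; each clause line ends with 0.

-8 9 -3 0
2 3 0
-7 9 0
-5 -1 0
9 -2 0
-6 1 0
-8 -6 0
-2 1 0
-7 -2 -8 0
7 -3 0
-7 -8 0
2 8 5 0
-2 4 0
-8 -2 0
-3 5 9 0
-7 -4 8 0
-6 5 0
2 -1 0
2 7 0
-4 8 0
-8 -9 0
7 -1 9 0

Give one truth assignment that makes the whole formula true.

x1=False, x2=False, x3=True, x4=False, x5=True, x6=False, x7=True, x8=False, x9=True

Pure literal: x6 appears only negated; assign x6 = False.
Try x1 = False.
  then x2 is forced to False.
  then x3 is forced to True.
  then x7 is forced to True.
  then x9 is forced to True.
  then x8 is forced to False.
  then x5 is forced to True.
  then x4 is forced to False.
Every clause has at least one true literal under this assignment.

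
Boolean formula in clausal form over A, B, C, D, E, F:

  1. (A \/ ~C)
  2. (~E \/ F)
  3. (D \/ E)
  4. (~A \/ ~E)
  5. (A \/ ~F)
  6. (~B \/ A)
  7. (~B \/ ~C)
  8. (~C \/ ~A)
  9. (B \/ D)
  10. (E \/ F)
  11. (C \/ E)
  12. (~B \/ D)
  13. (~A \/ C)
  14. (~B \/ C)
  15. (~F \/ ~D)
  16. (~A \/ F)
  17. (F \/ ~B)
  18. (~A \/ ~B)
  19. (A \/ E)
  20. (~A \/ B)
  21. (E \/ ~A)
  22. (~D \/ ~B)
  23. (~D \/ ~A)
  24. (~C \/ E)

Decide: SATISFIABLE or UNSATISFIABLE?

UNSATISFIABLE

A = True:
  propagation gives E=False; an empty clause results — contradiction.
A = False:
  propagation gives C=False, F=False, E=False; an empty clause results — contradiction.
Every branch closes, so no satisfying assignment exists.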